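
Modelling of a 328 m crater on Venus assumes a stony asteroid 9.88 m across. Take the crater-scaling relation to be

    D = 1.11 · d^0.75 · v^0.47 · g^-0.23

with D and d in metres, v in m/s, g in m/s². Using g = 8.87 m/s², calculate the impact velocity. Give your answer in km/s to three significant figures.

Rearranging for v: v = [D / (1.11 · 9.88^0.75 · 8.87^-0.23)]^(1/0.47).
9.88^0.75 = 5.573
8.87^-0.23 = 0.6053
Denominator = 1.11 × 5.573 × 0.6053 = 3.744
D / 3.744 = 328 / 3.744 = 87.61
v = 87.61^(1/0.47) = 87.61^2.1277 = 13588 m/s

v ≈ 13.6 km/s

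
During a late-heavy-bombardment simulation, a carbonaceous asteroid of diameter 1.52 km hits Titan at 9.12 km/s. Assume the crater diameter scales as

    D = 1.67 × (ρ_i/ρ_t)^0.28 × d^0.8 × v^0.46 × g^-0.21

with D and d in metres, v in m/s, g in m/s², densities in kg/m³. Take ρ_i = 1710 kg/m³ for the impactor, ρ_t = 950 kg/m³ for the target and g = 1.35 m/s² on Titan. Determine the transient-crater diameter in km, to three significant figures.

In SI units: d = 1520 m, v = 9120 m/s.
(ρ_i/ρ_t)^0.28 = (1710/950)^0.28 = 1.179
d^0.8 = 1520^0.8 = 351.1
v^0.46 = 9120^0.46 = 66.31
g^-0.21 = 1.35^-0.21 = 0.9389
D = 1.67 × 1.179 × 351.1 × 66.31 × 0.9389 = 43039 m
   = 43.04 km

D ≈ 43.0 km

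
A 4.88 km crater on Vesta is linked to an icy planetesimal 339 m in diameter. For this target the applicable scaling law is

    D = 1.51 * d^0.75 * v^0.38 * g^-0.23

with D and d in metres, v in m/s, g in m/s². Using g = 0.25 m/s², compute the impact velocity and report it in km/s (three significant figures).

Rearranging for v: v = [D / (1.51 · 339^0.75 · 0.25^-0.23)]^(1/0.38).
D = 4880 m.
339^0.75 = 79.00
0.25^-0.23 = 1.376
Denominator = 1.51 × 79.00 × 1.376 = 164.1
D / 164.1 = 4880 / 164.1 = 29.74
v = 29.74^(1/0.38) = 29.74^2.6316 = 7538 m/s

v ≈ 7.54 km/s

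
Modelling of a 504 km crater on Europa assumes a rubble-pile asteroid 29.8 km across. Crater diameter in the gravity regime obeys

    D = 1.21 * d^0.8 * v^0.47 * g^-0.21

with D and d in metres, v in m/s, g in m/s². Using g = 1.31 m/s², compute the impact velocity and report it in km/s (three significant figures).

Rearranging for v: v = [D / (1.21 · 29800^0.8 · 1.31^-0.21)]^(1/0.47).
D = 504000 m.
29800^0.8 = 3796
1.31^-0.21 = 0.9449
Denominator = 1.21 × 3796 × 0.9449 = 4340
D / 4340 = 504000 / 4340 = 116.1
v = 116.1^(1/0.47) = 116.1^2.1277 = 24737 m/s

v ≈ 24.7 km/s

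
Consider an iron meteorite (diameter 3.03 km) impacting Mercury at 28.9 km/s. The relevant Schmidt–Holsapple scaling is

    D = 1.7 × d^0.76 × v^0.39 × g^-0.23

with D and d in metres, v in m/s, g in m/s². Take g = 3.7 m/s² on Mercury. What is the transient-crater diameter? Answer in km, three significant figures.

In SI units: d = 3030 m, v = 28900 m/s.
d^0.76 = 3030^0.76 = 442.5
v^0.39 = 28900^0.39 = 54.92
g^-0.23 = 3.7^-0.23 = 0.7401
D = 1.7 × 442.5 × 54.92 × 0.7401 = 30576 m
   = 30.58 km

D ≈ 30.6 km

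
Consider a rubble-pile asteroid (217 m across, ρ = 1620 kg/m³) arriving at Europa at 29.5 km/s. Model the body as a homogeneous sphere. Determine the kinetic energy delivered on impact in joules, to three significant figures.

v = 29500 m/s.
Mass m = (π/6) ρ d³ = (π/6) × 1620 × (217)³ = 8.667 × 10^9 kg
E = ½ m v² = 0.5 × 8.667 × 10^9 × (29500)² = 3.771 × 10^18 J

E ≈ 3.77 × 10^18 J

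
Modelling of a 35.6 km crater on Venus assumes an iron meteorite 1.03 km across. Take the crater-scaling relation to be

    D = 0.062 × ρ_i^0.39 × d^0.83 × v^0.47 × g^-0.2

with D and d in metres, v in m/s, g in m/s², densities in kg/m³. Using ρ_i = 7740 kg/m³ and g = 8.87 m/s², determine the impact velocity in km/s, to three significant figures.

Rearranging for v: v = [D / (0.062 · 7740^0.39 · 1030^0.83 · 8.87^-0.2)]^(1/0.47).
D = 35600 m.
7740^0.39 = 32.86
1030^0.83 = 316.7
8.87^-0.2 = 0.6463
Denominator = 0.062 × 32.86 × 316.7 × 0.6463 = 417.0
D / 417.0 = 35600 / 417.0 = 85.37
v = 85.37^(1/0.47) = 85.37^2.1277 = 12860 m/s

v ≈ 12.9 km/s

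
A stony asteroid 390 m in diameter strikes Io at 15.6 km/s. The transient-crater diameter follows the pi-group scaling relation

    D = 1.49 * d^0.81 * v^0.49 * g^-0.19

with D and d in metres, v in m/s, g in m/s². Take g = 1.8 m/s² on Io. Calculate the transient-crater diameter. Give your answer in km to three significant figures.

D ≈ 19.0 km

In SI units: v = 15600 m/s.
d^0.81 = 390^0.81 = 125.5
v^0.49 = 15600^0.49 = 113.4
g^-0.19 = 1.8^-0.19 = 0.8943
D = 1.49 × 125.5 × 113.4 × 0.8943 = 18964 m
   = 18.96 km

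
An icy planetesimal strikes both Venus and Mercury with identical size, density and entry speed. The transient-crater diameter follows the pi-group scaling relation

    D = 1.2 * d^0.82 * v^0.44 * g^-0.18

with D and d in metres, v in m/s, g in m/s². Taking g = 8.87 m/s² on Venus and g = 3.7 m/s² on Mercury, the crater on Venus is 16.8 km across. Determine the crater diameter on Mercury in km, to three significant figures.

D ≈ 19.7 km

All impactor-dependent factors cancel in the ratio, leaving D_Mercury/D_Venus = (g_Mercury/g_Venus)^-0.18.
(3.7/8.87)^-0.18 = 0.4171^-0.18 = 1.170
D_Mercury = 1.170 × 16.8 km = 19.7 km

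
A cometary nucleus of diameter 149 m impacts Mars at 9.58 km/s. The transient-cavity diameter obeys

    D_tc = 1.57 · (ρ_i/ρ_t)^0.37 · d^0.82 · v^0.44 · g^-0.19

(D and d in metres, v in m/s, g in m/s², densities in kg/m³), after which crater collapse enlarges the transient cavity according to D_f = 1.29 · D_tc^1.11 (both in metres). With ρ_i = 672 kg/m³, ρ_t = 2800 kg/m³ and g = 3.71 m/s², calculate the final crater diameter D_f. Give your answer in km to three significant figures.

D_f ≈ 7.52 km

v = 9580 m/s.
(ρ_i/ρ_t)^0.37 = (672/2800)^0.37 = 0.5898
d^0.82 = 149^0.82 = 60.54
v^0.44 = 9580^0.44 = 56.47
g^-0.19 = 3.71^-0.19 = 0.7795
D_tc = 1.57 × 0.5898 × 60.54 × 56.47 × 0.7795 = 2468 m
D_f = 1.29 × (2468)^1.11 = 7518 m
     = 7.518 km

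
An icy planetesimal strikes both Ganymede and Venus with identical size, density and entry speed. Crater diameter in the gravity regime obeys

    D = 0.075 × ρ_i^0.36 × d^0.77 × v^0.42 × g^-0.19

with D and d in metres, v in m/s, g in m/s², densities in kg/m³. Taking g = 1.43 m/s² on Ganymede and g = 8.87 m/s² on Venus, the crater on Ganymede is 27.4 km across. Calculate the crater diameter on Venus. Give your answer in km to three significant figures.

D ≈ 19.4 km

All impactor-dependent factors cancel in the ratio, leaving D_Venus/D_Ganymede = (g_Venus/g_Ganymede)^-0.19.
(8.87/1.43)^-0.19 = 6.203^-0.19 = 0.7070
D_Venus = 0.7070 × 27.4 km = 19.4 km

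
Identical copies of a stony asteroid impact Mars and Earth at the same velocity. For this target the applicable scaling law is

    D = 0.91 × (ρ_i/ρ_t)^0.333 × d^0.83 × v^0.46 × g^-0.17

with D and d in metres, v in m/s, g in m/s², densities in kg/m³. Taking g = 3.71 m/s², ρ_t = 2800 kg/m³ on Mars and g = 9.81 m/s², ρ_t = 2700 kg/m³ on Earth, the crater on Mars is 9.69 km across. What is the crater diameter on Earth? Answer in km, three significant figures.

The impactor-only factors (d, v, ρ_i) cancel in the ratio, leaving D_Earth/D_Mars = (g_Earth/g_Mars)^-0.17 · (ρ_t,Mars/ρ_t,Earth)^0.333.
(9.81/3.71)^-0.17 = 2.644^-0.17 = 0.8476
(2800/2700)^0.333 = 1.037^0.333 = 1.012
Ratio = 0.8476 × 1.012 = 0.8578
D_Earth = 0.8578 × 9.69 km = 8.31 km

D ≈ 8.31 km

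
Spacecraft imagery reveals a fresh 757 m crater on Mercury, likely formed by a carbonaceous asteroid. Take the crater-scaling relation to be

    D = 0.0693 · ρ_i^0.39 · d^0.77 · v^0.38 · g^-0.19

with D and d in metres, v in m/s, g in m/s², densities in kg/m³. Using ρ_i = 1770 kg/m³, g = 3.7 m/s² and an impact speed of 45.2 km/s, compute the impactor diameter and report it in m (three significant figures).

Rearranging for d: d = [D / (0.0693 · 1770^0.39 · 45200^0.38 · 3.7^-0.19)]^(1/0.77).
1770^0.39 = 18.48
45200^0.38 = 58.74
3.7^-0.19 = 0.7799
Denominator = 0.0693 × 18.48 × 58.74 × 0.7799 = 58.67
D / 58.67 = 757 / 58.67 = 12.90
d = 12.90^(1/0.77) = 12.90^1.2987 = 27.69 m

d ≈ 27.7 m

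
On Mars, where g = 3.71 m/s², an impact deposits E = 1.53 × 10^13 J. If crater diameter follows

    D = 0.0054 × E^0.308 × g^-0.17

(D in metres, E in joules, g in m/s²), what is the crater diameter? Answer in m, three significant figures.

D ≈ 49.7 m

E^0.308 = (1.53 × 10^13)^0.308 = 1.150 × 10^4
g^-0.17 = 3.71^-0.17 = 0.8002
D = 0.0054 × 1.150 × 10^4 × 0.8002 = 49.69 m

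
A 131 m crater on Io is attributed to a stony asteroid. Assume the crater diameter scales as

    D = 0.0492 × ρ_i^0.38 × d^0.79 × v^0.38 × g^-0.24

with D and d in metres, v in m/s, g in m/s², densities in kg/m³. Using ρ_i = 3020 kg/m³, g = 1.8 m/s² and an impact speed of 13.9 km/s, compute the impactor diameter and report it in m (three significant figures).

Rearranging for d: d = [D / (0.0492 · 3020^0.38 · 13900^0.38 · 1.8^-0.24)]^(1/0.79).
3020^0.38 = 21.01
13900^0.38 = 37.53
1.8^-0.24 = 0.8684
Denominator = 0.0492 × 21.01 × 37.53 × 0.8684 = 33.69
D / 33.69 = 131 / 33.69 = 3.888
d = 3.888^(1/0.79) = 3.888^1.2658 = 5.578 m

d ≈ 5.58 m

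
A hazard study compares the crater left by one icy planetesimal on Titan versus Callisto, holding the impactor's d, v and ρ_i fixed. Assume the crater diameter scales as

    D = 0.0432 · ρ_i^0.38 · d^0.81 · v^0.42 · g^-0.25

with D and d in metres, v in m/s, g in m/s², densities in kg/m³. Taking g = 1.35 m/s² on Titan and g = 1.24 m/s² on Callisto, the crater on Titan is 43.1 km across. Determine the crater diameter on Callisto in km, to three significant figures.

All impactor-dependent factors cancel in the ratio, leaving D_Callisto/D_Titan = (g_Callisto/g_Titan)^-0.25.
(1.24/1.35)^-0.25 = 0.9185^-0.25 = 1.021
D_Callisto = 1.021 × 43.1 km = 44.0 km

D ≈ 44.0 km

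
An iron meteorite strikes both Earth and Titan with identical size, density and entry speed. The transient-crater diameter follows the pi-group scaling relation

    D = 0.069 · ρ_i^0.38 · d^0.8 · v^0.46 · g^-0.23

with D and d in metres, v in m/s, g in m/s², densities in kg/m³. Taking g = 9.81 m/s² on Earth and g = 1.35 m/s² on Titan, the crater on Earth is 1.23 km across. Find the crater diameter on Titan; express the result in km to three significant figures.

All impactor-dependent factors cancel in the ratio, leaving D_Titan/D_Earth = (g_Titan/g_Earth)^-0.23.
(1.35/9.81)^-0.23 = 0.1376^-0.23 = 1.578
D_Titan = 1.578 × 1.23 km = 1.94 km

D ≈ 1.94 km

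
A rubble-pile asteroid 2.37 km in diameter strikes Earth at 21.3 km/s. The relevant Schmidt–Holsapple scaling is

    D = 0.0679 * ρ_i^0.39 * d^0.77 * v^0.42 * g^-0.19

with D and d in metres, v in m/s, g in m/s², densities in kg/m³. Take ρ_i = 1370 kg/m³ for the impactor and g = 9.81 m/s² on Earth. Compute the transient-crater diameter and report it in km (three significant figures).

D ≈ 19.2 km

In SI units: d = 2370 m, v = 21300 m/s.
ρ_i^0.39 = 1370^0.39 = 16.72
d^0.77 = 2370^0.77 = 396.8
v^0.42 = 21300^0.42 = 65.75
g^-0.19 = 9.81^-0.19 = 0.6480
D = 0.0679 × 16.72 × 396.8 × 65.75 × 0.6480 = 19193 m
   = 19.19 km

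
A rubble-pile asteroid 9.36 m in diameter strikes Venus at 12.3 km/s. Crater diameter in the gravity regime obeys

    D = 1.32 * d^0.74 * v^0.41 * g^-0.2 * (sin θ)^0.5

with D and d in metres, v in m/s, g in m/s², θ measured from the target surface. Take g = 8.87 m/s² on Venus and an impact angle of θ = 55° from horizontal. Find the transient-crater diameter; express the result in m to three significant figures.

In SI units: v = 12300 m/s.
d^0.74 = 9.36^0.74 = 5.233
v^0.41 = 12300^0.41 = 47.52
g^-0.2 = 8.87^-0.2 = 0.6463
(sin 55°)^0.5 = 0.8192^0.5 = 0.9051
D = 1.32 × 5.233 × 47.52 × 0.6463 × 0.9051 = 192.0 m

D ≈ 192 m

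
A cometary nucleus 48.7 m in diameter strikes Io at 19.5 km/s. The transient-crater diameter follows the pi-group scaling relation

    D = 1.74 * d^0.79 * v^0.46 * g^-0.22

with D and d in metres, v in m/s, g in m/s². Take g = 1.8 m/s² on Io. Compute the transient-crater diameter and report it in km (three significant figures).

In SI units: v = 19500 m/s.
d^0.79 = 48.7^0.79 = 21.54
v^0.46 = 19500^0.46 = 94.06
g^-0.22 = 1.8^-0.22 = 0.8787
D = 1.74 × 21.54 × 94.06 × 0.8787 = 3098 m
   = 3.098 km

D ≈ 3.10 km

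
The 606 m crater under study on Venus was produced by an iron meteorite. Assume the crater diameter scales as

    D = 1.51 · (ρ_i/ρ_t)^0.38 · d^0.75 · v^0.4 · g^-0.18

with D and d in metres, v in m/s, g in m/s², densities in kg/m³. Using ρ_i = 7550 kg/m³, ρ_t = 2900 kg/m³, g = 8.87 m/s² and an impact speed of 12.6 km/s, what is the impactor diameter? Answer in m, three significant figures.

Rearranging for d: d = [D / (1.51 · (7550/2900)^0.38 · 12600^0.4 · 8.87^-0.18)]^(1/0.75).
(7550/2900)^0.38 = 1.438
12600^0.4 = 43.67
8.87^-0.18 = 0.6751
Denominator = 1.51 × 1.438 × 43.67 × 0.6751 = 64.02
D / 64.02 = 606 / 64.02 = 9.466
d = 9.466^(1/0.75) = 9.466^1.3333 = 20.02 m

d ≈ 20.0 m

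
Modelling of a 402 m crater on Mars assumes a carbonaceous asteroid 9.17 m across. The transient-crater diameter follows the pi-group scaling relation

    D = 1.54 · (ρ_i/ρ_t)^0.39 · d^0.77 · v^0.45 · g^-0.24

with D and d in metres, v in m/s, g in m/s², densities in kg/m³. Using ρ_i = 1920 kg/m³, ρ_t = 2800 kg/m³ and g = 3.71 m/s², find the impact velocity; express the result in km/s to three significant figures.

v ≈ 14.8 km/s

Rearranging for v: v = [D / (1.54 · (1920/2800)^0.39 · 9.17^0.77 · 3.71^-0.24)]^(1/0.45).
(1920/2800)^0.39 = 0.8632
9.17^0.77 = 5.508
3.71^-0.24 = 0.7300
Denominator = 1.54 × 0.8632 × 5.508 × 0.7300 = 5.345
D / 5.345 = 402 / 5.345 = 75.21
v = 75.21^(1/0.45) = 75.21^2.2222 = 14773 m/s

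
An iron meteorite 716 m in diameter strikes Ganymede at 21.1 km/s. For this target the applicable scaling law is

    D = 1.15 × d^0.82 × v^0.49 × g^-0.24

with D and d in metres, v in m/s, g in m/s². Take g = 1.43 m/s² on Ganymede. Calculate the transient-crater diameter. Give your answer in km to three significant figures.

In SI units: v = 21100 m/s.
d^0.82 = 716^0.82 = 219.3
v^0.49 = 21100^0.49 = 131.5
g^-0.24 = 1.43^-0.24 = 0.9177
D = 1.15 × 219.3 × 131.5 × 0.9177 = 30434 m
   = 30.43 km

D ≈ 30.4 km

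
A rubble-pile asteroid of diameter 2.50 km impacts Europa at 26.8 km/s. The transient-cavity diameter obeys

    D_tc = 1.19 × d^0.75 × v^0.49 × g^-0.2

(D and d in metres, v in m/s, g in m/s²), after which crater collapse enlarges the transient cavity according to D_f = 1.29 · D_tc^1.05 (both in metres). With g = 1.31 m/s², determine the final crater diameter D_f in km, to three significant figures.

D_f ≈ 132 km

In SI: d = 2500 m, v = 26800 m/s.
d^0.75 = 2500^0.75 = 353.6
v^0.49 = 26800^0.49 = 147.8
g^-0.2 = 1.31^-0.2 = 0.9474
D_tc = 1.19 × 353.6 × 147.8 × 0.9474 = 58920 m
D_f = 1.29 × (58920)^1.05 = 1.316 × 10^5 m
     = 131.6 km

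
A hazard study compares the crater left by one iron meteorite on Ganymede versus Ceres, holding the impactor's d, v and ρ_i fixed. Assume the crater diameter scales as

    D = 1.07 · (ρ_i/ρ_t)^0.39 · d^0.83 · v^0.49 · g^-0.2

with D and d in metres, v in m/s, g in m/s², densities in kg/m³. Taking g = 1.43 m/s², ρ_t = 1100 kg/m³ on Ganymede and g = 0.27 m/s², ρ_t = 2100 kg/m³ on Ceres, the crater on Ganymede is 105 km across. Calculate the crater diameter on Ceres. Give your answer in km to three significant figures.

D ≈ 114 km

The impactor-only factors (d, v, ρ_i) cancel in the ratio, leaving D_Ceres/D_Ganymede = (g_Ceres/g_Ganymede)^-0.2 · (ρ_t,Ganymede/ρ_t,Ceres)^0.39.
(0.27/1.43)^-0.2 = 0.1888^-0.2 = 1.396
(1100/2100)^0.39 = 0.5238^0.39 = 0.7771
Ratio = 1.396 × 0.7771 = 1.085
D_Ceres = 1.085 × 105 km = 114 km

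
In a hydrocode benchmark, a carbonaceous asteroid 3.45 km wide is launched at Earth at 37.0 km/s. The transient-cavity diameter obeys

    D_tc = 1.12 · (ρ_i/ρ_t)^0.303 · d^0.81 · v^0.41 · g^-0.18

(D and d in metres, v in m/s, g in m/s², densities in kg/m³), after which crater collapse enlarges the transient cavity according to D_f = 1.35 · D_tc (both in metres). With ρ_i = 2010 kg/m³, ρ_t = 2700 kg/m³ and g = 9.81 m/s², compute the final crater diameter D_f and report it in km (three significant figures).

In SI: d = 3450 m, v = 37000 m/s.
(ρ_i/ρ_t)^0.303 = (2010/2700)^0.303 = 0.9145
d^0.81 = 3450^0.81 = 733.9
v^0.41 = 37000^0.41 = 74.64
g^-0.18 = 9.81^-0.18 = 0.6630
D_tc = 1.12 × 0.9145 × 733.9 × 74.64 × 0.6630 = 37200 m
D_f = 1.35 × 37200 = 50220 m
     = 50.22 km

D_f ≈ 50.2 km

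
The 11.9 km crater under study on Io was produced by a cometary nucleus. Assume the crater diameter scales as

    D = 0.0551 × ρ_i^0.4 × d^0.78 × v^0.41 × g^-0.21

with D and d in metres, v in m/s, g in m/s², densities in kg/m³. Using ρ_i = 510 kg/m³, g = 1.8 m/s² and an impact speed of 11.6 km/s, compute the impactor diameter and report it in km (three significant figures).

Rearranging for d: d = [D / (0.0551 · 510^0.4 · 11600^0.41 · 1.8^-0.21)]^(1/0.78).
D = 11900 m.
510^0.4 = 12.11
11600^0.41 = 46.39
1.8^-0.21 = 0.8839
Denominator = 0.0551 × 12.11 × 46.39 × 0.8839 = 27.36
D / 27.36 = 11900 / 27.36 = 434.9
d = 434.9^(1/0.78) = 434.9^1.2821 = 2414 m

d ≈ 2.41 km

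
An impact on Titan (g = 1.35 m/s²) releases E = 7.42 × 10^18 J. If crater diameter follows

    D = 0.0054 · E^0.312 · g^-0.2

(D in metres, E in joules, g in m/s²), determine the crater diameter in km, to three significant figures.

D ≈ 3.93 km

E^0.312 = (7.42 × 10^18)^0.312 = 7.719 × 10^5
g^-0.2 = 1.35^-0.2 = 0.9417
D = 0.0054 × 7.719 × 10^5 × 0.9417 = 3925 m
   = 3.925 km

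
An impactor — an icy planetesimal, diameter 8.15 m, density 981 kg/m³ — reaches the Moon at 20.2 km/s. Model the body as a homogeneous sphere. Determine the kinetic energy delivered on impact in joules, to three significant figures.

E ≈ 5.67 × 10^13 J

v = 20200 m/s.
Mass m = (π/6) ρ d³ = (π/6) × 981 × (8.15)³ = 2.781 × 10^5 kg
E = ½ m v² = 0.5 × 2.781 × 10^5 × (20200)² = 5.674 × 10^13 J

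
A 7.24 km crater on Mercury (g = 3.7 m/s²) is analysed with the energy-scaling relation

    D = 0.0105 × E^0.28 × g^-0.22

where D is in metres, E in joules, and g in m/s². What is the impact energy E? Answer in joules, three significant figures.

Rearranging: E = [D / (0.0105 · g^-0.22)]^(1/0.28).
D = 7240 m.
g^-0.22 = 3.7^-0.22 = 0.7499
D / (0.0105 × 0.7499) = 7240 / (7.874 × 10^-3) = 9.195 × 10^5
E = (9.195 × 10^5)^3.5714 = 1.987 × 10^21 J

E ≈ 1.99 × 10^21 J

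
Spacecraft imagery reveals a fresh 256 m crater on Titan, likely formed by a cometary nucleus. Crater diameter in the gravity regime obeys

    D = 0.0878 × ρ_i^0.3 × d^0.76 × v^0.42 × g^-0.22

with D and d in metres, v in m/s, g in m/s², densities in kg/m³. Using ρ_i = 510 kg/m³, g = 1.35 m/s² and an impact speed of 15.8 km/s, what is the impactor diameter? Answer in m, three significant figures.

d ≈ 16.1 m

Rearranging for d: d = [D / (0.0878 · 510^0.3 · 15800^0.42 · 1.35^-0.22)]^(1/0.76).
510^0.3 = 6.490
15800^0.42 = 58.00
1.35^-0.22 = 0.9361
Denominator = 0.0878 × 6.490 × 58.00 × 0.9361 = 30.94
D / 30.94 = 256 / 30.94 = 8.274
d = 8.274^(1/0.76) = 8.274^1.3158 = 16.13 m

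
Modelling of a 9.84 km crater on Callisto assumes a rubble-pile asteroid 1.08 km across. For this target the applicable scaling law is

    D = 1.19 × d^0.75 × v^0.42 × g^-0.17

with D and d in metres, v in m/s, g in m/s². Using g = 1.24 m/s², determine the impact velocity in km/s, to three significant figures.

v ≈ 8.88 km/s

Rearranging for v: v = [D / (1.19 · 1080^0.75 · 1.24^-0.17)]^(1/0.42).
D = 9840 m.
1080^0.75 = 188.4
1.24^-0.17 = 0.9641
Denominator = 1.19 × 188.4 × 0.9641 = 216.1
D / 216.1 = 9840 / 216.1 = 45.53
v = 45.53^(1/0.42) = 45.53^2.381 = 8880 m/s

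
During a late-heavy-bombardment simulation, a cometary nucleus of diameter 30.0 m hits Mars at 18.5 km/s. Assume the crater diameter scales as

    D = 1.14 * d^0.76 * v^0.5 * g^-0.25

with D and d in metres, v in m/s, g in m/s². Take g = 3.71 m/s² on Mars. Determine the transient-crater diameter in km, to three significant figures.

D ≈ 1.48 km

In SI units: v = 18500 m/s.
d^0.76 = 30^0.76 = 13.26
v^0.5 = 18500^0.5 = 136.0
g^-0.25 = 3.71^-0.25 = 0.7205
D = 1.14 × 13.26 × 136.0 × 0.7205 = 1481 m
   = 1.481 km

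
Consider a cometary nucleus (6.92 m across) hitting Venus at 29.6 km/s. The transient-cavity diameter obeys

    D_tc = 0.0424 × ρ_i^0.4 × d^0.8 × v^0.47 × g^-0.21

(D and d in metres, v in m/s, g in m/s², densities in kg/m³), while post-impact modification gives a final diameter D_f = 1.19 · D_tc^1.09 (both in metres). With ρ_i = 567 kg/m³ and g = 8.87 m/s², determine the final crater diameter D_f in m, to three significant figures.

v = 29600 m/s.
ρ_i^0.4 = 567^0.4 = 12.63
d^0.8 = 6.92^0.8 = 4.700
v^0.47 = 29600^0.47 = 126.3
g^-0.21 = 8.87^-0.21 = 0.6323
D_tc = 0.0424 × 12.63 × 4.700 × 126.3 × 0.6323 = 201.0 m
D_f = 1.19 × (201.0)^1.09 = 385.5 m

D_f ≈ 386 m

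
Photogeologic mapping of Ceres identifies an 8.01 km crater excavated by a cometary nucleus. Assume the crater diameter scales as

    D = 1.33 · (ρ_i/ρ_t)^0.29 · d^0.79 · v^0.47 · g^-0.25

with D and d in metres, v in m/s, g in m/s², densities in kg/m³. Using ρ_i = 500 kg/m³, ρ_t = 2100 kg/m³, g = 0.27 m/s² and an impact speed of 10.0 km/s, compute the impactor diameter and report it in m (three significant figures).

d ≈ 284 m

Rearranging for d: d = [D / (1.33 · (500/2100)^0.29 · 10000^0.47 · 0.27^-0.25)]^(1/0.79).
D = 8010 m.
(500/2100)^0.29 = 0.6596
10000^0.47 = 75.86
0.27^-0.25 = 1.387
Denominator = 1.33 × 0.6596 × 75.86 × 1.387 = 92.30
D / 92.30 = 8010 / 92.30 = 86.78
d = 86.78^(1/0.79) = 86.78^1.2658 = 284.2 m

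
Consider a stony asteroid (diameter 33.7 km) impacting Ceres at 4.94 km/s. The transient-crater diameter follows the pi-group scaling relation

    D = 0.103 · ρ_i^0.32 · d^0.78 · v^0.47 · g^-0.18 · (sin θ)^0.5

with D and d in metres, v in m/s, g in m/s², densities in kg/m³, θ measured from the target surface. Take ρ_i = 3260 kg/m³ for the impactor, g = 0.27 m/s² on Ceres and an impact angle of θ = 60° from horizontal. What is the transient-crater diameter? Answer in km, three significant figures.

In SI units: d = 33700 m, v = 4940 m/s.
ρ_i^0.32 = 3260^0.32 = 13.31
d^0.78 = 33700^0.78 = 3401
v^0.47 = 4940^0.47 = 54.46
g^-0.18 = 0.27^-0.18 = 1.266
(sin 60°)^0.5 = 0.8660^0.5 = 0.9306
D = 0.103 × 13.31 × 3401 × 54.46 × 1.266 × 0.9306 = 2.992 × 10^5 m
   = 299.2 km

D ≈ 299 km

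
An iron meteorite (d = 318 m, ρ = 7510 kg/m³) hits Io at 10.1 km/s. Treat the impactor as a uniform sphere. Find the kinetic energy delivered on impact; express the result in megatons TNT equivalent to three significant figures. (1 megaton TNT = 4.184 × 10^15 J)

v = 10100 m/s.
Mass m = (π/6) ρ d³ = (π/6) × 7510 × (318)³ = 1.265 × 10^11 kg
E = ½ m v² = 0.5 × 1.265 × 10^11 × (10100)² = 6.452 × 10^18 J
   = 6.452 × 10^18 / 4.184×10^15 = 1542 Mt

E ≈ 1540 Mt TNT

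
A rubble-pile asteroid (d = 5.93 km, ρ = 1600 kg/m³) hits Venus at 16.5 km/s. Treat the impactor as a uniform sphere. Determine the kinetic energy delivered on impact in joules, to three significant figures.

d = 5930 m; v = 16500 m/s.
Mass m = (π/6) ρ d³ = (π/6) × 1600 × (5930)³ = 1.747 × 10^14 kg
E = ½ m v² = 0.5 × 1.747 × 10^14 × (16500)² = 2.378 × 10^22 J

E ≈ 2.38 × 10^22 J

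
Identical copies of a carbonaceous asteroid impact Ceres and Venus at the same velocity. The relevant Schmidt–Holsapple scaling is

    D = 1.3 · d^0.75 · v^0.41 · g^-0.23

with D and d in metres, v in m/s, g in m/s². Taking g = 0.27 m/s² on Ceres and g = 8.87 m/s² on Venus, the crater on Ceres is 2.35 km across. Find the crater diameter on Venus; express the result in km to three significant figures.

D ≈ 1.05 km

All impactor-dependent factors cancel in the ratio, leaving D_Venus/D_Ceres = (g_Venus/g_Ceres)^-0.23.
(8.87/0.27)^-0.23 = 32.85^-0.23 = 0.4479
D_Venus = 0.4479 × 2.35 km = 1.05 km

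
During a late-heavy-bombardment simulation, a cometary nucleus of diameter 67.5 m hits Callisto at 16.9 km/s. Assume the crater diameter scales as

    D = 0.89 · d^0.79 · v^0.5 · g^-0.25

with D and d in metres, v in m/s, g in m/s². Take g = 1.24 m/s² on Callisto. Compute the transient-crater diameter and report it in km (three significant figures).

In SI units: v = 16900 m/s.
d^0.79 = 67.5^0.79 = 27.87
v^0.5 = 16900^0.5 = 130.0
g^-0.25 = 1.24^-0.25 = 0.9476
D = 0.89 × 27.87 × 130.0 × 0.9476 = 3056 m
   = 3.056 km

D ≈ 3.06 km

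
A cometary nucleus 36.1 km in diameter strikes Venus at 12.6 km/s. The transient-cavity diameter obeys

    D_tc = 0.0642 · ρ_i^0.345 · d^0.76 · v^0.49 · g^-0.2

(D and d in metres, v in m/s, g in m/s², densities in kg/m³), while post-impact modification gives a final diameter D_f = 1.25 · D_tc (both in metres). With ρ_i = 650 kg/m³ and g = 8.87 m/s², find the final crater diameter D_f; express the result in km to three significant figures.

D_f ≈ 144 km

In SI: d = 36100 m, v = 12600 m/s.
ρ_i^0.345 = 650^0.345 = 9.342
d^0.76 = 36100^0.76 = 2909
v^0.49 = 12600^0.49 = 102.1
g^-0.2 = 8.87^-0.2 = 0.6463
D_tc = 0.0642 × 9.342 × 2909 × 102.1 × 0.6463 = 1.151 × 10^5 m
D_f = 1.25 × 1.151 × 10^5 = 1.439 × 10^5 m
     = 143.9 km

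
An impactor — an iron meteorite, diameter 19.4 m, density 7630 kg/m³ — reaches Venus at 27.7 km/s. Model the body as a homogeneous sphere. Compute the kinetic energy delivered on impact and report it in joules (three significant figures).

v = 27700 m/s.
Mass m = (π/6) ρ d³ = (π/6) × 7630 × (19.4)³ = 2.917 × 10^7 kg
E = ½ m v² = 0.5 × 2.917 × 10^7 × (27700)² = 1.119 × 10^16 J

E ≈ 1.12 × 10^16 J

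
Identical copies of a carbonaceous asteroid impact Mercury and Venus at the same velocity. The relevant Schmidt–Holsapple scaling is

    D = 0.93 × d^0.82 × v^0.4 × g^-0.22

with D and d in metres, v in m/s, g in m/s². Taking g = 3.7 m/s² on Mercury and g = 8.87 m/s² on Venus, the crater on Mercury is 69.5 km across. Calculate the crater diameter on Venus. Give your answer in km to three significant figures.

All impactor-dependent factors cancel in the ratio, leaving D_Venus/D_Mercury = (g_Venus/g_Mercury)^-0.22.
(8.87/3.7)^-0.22 = 2.397^-0.22 = 0.8250
D_Venus = 0.8250 × 69.5 km = 57.3 km

D ≈ 57.3 km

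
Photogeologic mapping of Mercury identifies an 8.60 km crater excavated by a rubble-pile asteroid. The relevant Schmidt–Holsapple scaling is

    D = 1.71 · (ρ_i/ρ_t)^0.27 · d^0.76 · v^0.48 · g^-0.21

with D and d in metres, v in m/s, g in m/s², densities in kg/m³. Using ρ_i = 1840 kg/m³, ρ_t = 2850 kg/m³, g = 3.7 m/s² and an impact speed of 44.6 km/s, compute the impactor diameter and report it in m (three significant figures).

Rearranging for d: d = [D / (1.71 · (1840/2850)^0.27 · 44600^0.48 · 3.7^-0.21)]^(1/0.76).
D = 8600 m.
(1840/2850)^0.27 = 0.8886
44600^0.48 = 170.5
3.7^-0.21 = 0.7598
Denominator = 1.71 × 0.8886 × 170.5 × 0.7598 = 196.8
D / 196.8 = 8600 / 196.8 = 43.70
d = 43.70^(1/0.76) = 43.70^1.3158 = 144.1 m

d ≈ 144 m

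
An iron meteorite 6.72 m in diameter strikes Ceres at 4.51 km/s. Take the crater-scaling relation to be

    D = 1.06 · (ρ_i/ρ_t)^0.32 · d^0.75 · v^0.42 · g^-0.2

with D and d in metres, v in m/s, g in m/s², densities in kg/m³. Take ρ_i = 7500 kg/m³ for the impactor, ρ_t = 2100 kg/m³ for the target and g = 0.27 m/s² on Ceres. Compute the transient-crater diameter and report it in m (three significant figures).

In SI units: v = 4510 m/s.
(ρ_i/ρ_t)^0.32 = (7500/2100)^0.32 = 1.503
d^0.75 = 6.72^0.75 = 4.174
v^0.42 = 4510^0.42 = 34.26
g^-0.2 = 0.27^-0.2 = 1.299
D = 1.06 × 1.503 × 4.174 × 34.26 × 1.299 = 295.9 m

D ≈ 296 m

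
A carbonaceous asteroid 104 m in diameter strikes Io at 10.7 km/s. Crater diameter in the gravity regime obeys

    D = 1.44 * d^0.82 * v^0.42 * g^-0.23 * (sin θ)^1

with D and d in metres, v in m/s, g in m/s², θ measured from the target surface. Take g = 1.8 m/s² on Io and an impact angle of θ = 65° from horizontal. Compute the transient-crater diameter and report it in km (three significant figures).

In SI units: v = 10700 m/s.
d^0.82 = 104^0.82 = 45.08
v^0.42 = 10700^0.42 = 49.24
g^-0.23 = 1.8^-0.23 = 0.8735
(sin 65°)^1 = 0.9063^1 = 0.9063
D = 1.44 × 45.08 × 49.24 × 0.8735 × 0.9063 = 2530 m
   = 2.530 km

D ≈ 2.53 km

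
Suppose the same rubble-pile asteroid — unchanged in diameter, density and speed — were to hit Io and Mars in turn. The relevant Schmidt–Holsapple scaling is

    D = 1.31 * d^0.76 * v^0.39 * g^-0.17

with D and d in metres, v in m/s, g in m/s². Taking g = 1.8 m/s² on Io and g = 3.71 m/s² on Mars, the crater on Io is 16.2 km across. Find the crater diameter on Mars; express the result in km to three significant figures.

All impactor-dependent factors cancel in the ratio, leaving D_Mars/D_Io = (g_Mars/g_Io)^-0.17.
(3.71/1.8)^-0.17 = 2.061^-0.17 = 0.8843
D_Mars = 0.8843 × 16.2 km = 14.3 km

D ≈ 14.3 km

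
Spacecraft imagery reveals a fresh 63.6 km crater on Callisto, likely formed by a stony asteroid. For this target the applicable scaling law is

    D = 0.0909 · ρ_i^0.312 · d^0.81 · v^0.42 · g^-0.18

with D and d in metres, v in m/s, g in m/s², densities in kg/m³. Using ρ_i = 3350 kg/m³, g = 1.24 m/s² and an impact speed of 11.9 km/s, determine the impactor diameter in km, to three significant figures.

d ≈ 5.83 km

Rearranging for d: d = [D / (0.0909 · 3350^0.312 · 11900^0.42 · 1.24^-0.18)]^(1/0.81).
D = 63600 m.
3350^0.312 = 12.58
11900^0.42 = 51.49
1.24^-0.18 = 0.9620
Denominator = 0.0909 × 12.58 × 51.49 × 0.9620 = 56.64
D / 56.64 = 63600 / 56.64 = 1123
d = 1123^(1/0.81) = 1123^1.2346 = 5834 m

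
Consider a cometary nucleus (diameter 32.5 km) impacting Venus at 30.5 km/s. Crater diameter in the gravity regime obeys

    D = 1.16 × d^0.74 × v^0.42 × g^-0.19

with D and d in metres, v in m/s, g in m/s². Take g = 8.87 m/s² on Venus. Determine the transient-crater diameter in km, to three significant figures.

In SI units: d = 32500 m, v = 30500 m/s.
d^0.74 = 32500^0.74 = 2182
v^0.42 = 30500^0.42 = 76.46
g^-0.19 = 8.87^-0.19 = 0.6605
D = 1.16 × 2182 × 76.46 × 0.6605 = 1.278 × 10^5 m
   = 127.8 km

D ≈ 128 km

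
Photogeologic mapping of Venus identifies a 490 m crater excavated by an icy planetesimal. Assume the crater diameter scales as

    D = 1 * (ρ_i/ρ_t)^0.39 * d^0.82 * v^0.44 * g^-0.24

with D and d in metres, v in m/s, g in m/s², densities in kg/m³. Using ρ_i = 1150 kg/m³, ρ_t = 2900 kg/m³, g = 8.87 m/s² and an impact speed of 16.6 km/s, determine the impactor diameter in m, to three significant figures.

d ≈ 30.5 m

Rearranging for d: d = [D / (1 · (1150/2900)^0.39 · 16600^0.44 · 8.87^-0.24)]^(1/0.82).
(1150/2900)^0.39 = 0.6972
16600^0.44 = 71.92
8.87^-0.24 = 0.5922
Denominator = 1 × 0.6972 × 71.92 × 0.5922 = 29.69
D / 29.69 = 490 / 29.69 = 16.50
d = 16.50^(1/0.82) = 16.50^1.2195 = 30.53 m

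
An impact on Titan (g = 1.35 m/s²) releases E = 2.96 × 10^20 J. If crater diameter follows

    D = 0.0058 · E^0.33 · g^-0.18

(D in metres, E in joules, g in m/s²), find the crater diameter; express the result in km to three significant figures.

D ≈ 31.3 km

E^0.33 = (2.96 × 10^20)^0.33 = 5.695 × 10^6
g^-0.18 = 1.35^-0.18 = 0.9474
D = 0.0058 × 5.695 × 10^6 × 0.9474 = 31294 m
   = 31.29 km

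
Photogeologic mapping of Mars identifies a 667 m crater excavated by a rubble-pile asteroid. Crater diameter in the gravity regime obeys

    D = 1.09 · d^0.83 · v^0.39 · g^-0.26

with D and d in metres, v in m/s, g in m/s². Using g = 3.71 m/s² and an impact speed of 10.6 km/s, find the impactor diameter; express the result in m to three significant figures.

d ≈ 44.1 m

Rearranging for d: d = [D / (1.09 · 10600^0.39 · 3.71^-0.26)]^(1/0.83).
10600^0.39 = 37.14
3.71^-0.26 = 0.7112
Denominator = 1.09 × 37.14 × 0.7112 = 28.79
D / 28.79 = 667 / 28.79 = 23.17
d = 23.17^(1/0.83) = 23.17^1.2048 = 44.10 m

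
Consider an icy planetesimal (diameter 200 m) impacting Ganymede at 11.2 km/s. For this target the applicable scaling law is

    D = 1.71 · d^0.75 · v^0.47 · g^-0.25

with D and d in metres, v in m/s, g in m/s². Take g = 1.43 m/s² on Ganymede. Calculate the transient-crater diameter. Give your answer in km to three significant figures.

In SI units: v = 11200 m/s.
d^0.75 = 200^0.75 = 53.18
v^0.47 = 11200^0.47 = 80.01
g^-0.25 = 1.43^-0.25 = 0.9145
D = 1.71 × 53.18 × 80.01 × 0.9145 = 6654 m
   = 6.654 km

D ≈ 6.65 km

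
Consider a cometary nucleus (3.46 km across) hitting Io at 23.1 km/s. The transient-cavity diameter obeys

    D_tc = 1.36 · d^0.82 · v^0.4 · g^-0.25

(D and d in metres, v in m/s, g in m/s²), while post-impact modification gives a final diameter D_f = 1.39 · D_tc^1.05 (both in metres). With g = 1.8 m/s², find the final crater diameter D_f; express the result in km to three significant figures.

D_f ≈ 125 km

In SI: d = 3460 m, v = 23100 m/s.
d^0.82 = 3460^0.82 = 798.1
v^0.4 = 23100^0.4 = 55.65
g^-0.25 = 1.8^-0.25 = 0.8633
D_tc = 1.36 × 798.1 × 55.65 × 0.8633 = 52150 m
D_f = 1.39 × (52150)^1.05 = 1.248 × 10^5 m
     = 124.8 km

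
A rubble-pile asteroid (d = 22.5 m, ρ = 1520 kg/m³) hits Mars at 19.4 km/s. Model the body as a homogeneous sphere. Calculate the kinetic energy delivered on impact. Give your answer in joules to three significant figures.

v = 19400 m/s.
Mass m = (π/6) ρ d³ = (π/6) × 1520 × (22.5)³ = 9.065 × 10^6 kg
E = ½ m v² = 0.5 × 9.065 × 10^6 × (19400)² = 1.706 × 10^15 J

E ≈ 1.71 × 10^15 J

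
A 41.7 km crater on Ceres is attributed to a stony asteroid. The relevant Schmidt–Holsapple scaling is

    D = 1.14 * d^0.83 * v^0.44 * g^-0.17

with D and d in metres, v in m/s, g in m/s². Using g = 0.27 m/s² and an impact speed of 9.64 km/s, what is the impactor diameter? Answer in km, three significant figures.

Rearranging for d: d = [D / (1.14 · 9640^0.44 · 0.27^-0.17)]^(1/0.83).
D = 41700 m.
9640^0.44 = 56.62
0.27^-0.17 = 1.249
Denominator = 1.14 × 56.62 × 1.249 = 80.62
D / 80.62 = 41700 / 80.62 = 517.2
d = 517.2^(1/0.83) = 517.2^1.2048 = 1860 m

d ≈ 1.86 km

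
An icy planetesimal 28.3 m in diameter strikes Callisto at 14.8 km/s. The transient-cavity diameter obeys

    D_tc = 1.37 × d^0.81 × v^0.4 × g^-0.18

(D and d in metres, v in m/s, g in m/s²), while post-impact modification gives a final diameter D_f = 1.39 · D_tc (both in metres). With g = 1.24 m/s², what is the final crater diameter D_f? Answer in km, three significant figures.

D_f ≈ 1.28 km

v = 14800 m/s.
d^0.81 = 28.3^0.81 = 15.00
v^0.4 = 14800^0.4 = 46.57
g^-0.18 = 1.24^-0.18 = 0.9620
D_tc = 1.37 × 15.00 × 46.57 × 0.9620 = 920.6 m
D_f = 1.39 × 920.6 = 1280 m
     = 1.280 km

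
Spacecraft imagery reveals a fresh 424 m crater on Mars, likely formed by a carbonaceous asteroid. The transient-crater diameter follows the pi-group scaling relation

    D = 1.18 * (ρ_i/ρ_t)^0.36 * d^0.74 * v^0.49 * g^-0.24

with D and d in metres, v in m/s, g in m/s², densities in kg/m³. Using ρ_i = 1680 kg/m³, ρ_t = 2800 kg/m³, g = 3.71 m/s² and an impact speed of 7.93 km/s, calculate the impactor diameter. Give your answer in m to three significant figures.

Rearranging for d: d = [D / (1.18 · (1680/2800)^0.36 · 7930^0.49 · 3.71^-0.24)]^(1/0.74).
(1680/2800)^0.36 = 0.8320
7930^0.49 = 81.40
3.71^-0.24 = 0.7300
Denominator = 1.18 × 0.8320 × 81.40 × 0.7300 = 58.34
D / 58.34 = 424 / 58.34 = 7.268
d = 7.268^(1/0.74) = 7.268^1.3514 = 14.59 m

d ≈ 14.6 m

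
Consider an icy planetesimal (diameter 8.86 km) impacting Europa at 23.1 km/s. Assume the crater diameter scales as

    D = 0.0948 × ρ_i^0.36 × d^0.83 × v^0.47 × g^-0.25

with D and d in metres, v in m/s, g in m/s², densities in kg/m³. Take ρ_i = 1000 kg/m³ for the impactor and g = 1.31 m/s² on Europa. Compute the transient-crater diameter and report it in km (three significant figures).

In SI units: d = 8860 m, v = 23100 m/s.
ρ_i^0.36 = 1000^0.36 = 12.02
d^0.83 = 8860^0.83 = 1890
v^0.47 = 23100^0.47 = 112.4
g^-0.25 = 1.31^-0.25 = 0.9347
D = 0.0948 × 12.02 × 1890 × 112.4 × 0.9347 = 2.263 × 10^5 m
   = 226.3 km

D ≈ 226 km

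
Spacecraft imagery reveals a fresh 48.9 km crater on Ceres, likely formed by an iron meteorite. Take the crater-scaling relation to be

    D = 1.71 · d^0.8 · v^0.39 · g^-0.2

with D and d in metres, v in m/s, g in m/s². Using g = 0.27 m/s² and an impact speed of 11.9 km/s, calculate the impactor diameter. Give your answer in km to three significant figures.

Rearranging for d: d = [D / (1.71 · 11900^0.39 · 0.27^-0.2)]^(1/0.8).
D = 48900 m.
11900^0.39 = 38.86
0.27^-0.2 = 1.299
Denominator = 1.71 × 38.86 × 1.299 = 86.32
D / 86.32 = 48900 / 86.32 = 566.5
d = 566.5^(1/0.8) = 566.5^1.25 = 2764 m

d ≈ 2.76 km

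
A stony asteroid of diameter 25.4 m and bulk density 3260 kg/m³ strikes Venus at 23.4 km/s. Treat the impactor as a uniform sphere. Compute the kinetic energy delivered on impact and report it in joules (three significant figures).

v = 23400 m/s.
Mass m = (π/6) ρ d³ = (π/6) × 3260 × (25.4)³ = 2.797 × 10^7 kg
E = ½ m v² = 0.5 × 2.797 × 10^7 × (23400)² = 7.658 × 10^15 J

E ≈ 7.66 × 10^15 J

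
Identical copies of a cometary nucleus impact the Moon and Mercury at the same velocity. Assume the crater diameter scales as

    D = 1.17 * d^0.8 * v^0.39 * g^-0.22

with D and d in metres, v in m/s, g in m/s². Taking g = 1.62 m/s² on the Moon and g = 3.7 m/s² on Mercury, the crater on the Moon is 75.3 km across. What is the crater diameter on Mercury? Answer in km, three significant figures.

All impactor-dependent factors cancel in the ratio, leaving D_Mercury/D_Moon = (g_Mercury/g_Moon)^-0.22.
(3.7/1.62)^-0.22 = 2.284^-0.22 = 0.8338
D_Mercury = 0.8338 × 75.3 km = 62.8 km

D ≈ 62.8 km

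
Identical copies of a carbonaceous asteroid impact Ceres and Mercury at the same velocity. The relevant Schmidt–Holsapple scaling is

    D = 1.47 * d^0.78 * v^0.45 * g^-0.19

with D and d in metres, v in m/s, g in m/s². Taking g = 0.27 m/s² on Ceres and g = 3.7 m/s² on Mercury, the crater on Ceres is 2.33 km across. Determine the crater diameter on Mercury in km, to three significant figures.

D ≈ 1.42 km

All impactor-dependent factors cancel in the ratio, leaving D_Mercury/D_Ceres = (g_Mercury/g_Ceres)^-0.19.
(3.7/0.27)^-0.19 = 13.70^-0.19 = 0.6082
D_Mercury = 0.6082 × 2.33 km = 1.42 km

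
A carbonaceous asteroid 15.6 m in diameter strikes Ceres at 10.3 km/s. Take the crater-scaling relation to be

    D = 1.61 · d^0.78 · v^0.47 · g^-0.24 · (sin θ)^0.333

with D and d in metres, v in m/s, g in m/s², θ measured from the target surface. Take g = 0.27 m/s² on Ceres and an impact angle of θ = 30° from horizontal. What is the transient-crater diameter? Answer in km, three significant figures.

D ≈ 1.15 km

In SI units: v = 10300 m/s.
d^0.78 = 15.6^0.78 = 8.524
v^0.47 = 10300^0.47 = 76.92
g^-0.24 = 0.27^-0.24 = 1.369
(sin 30°)^0.333 = 0.5000^0.333 = 0.7939
D = 1.61 × 8.524 × 76.92 × 1.369 × 0.7939 = 1147 m
   = 1.147 km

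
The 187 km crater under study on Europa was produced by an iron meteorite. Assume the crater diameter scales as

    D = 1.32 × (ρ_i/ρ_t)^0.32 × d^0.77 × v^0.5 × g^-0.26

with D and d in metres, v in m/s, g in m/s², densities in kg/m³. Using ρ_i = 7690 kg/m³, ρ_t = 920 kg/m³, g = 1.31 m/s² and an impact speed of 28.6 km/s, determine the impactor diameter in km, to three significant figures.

d ≈ 2.84 km

Rearranging for d: d = [D / (1.32 · (7690/920)^0.32 · 28600^0.5 · 1.31^-0.26)]^(1/0.77).
D = 187000 m.
(7690/920)^0.32 = 1.973
28600^0.5 = 169.1
1.31^-0.26 = 0.9322
Denominator = 1.32 × 1.973 × 169.1 × 0.9322 = 410.5
D / 410.5 = 187000 / 410.5 = 455.5
d = 455.5^(1/0.77) = 455.5^1.2987 = 2835 m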